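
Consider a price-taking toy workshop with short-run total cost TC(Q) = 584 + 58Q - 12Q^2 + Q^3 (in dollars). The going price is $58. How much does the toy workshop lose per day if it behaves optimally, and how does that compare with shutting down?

AVC = 58 - 12Q + Q^2 has its minimum $22 at Q = 6; price $58 clears that bar, so the firm operates.
MC = 58 - 24Q + 3Q^2. Setting P = MC and taking the root on the rising branch gives Q* = 8.
TR = 58·8 = 464. TC = 584 + 208 = 792. Profit = 464 − 792 = -$328.
That loss of $328 beats the $584 the firm would lose by shutting down; producing recovers $256 of fixed cost.

Profit = -$328 at Q = 8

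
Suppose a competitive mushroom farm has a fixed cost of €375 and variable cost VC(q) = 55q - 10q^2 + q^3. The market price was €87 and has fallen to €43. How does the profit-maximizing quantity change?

AVC = 55 - 10q + q^2, minimized at q = 5 where min AVC = €30. MC = 55 - 20q + 3q^2.
With P = €87 above the shutdown price, P = MC gives q = 8.
At P = €43 ≥ min AVC, set P = MC: q = 6. The firm stays open but cuts output.

Output falls from 8 to 6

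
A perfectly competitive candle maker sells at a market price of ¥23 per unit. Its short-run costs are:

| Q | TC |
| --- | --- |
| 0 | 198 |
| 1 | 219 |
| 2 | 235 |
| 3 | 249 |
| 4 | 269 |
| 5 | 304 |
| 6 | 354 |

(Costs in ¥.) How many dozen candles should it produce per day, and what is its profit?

Q = 4; profit = -¥177

Tabulate TR − TC: Q=0: -198; Q=1: -196; Q=2: -189; Q=3: -180; Q=4: -177; Q=5: -189; Q=6: -216.
Profit is maximized at Q = 4. AVC there is 71/4 = ¥17.75 ≤ P, so producing beats shutting down (which would give -¥198).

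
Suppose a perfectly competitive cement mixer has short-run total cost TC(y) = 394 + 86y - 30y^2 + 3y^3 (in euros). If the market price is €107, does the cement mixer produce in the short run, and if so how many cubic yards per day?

Produce at y = 7

From TC, MC = TC'(y) = 86 - 60y + 9y^2 and AVC = VC/y = 86 - 30y + 3y^2.
The AVC parabola has its vertex at y = 30/6 = 5, where AVC = 86 - 30·5 + 3·5^2 = €11.
Because €107 ≥ €11, revenue can cover variable cost; the firm operates.
Solving P = MC: -21 - 60y + 9y^2 = 0 ⇒ y = -1/3 or 7. On the upward-sloping branch, y* = 7.
Check: AVC at y = 7 is €23 ≤ P, so revenue covers variable cost.
Profit = P·y − TC = 107·7 − 555 = €194.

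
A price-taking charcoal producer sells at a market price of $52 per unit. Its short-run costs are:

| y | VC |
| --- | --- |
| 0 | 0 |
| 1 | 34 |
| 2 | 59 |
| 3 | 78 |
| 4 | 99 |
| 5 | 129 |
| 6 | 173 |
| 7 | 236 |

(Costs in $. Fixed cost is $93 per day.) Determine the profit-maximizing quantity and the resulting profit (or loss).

y = 6; profit = $46

Tabulate TR − TC: y=0: -93; y=1: -75; y=2: -48; y=3: -15; y=4: 16; y=5: 38; y=6: 46; y=7: 35.
Profit is maximized at y = 6. AVC there is 173/6 = $28.83 ≤ P, so producing beats shutting down (which would give -$93).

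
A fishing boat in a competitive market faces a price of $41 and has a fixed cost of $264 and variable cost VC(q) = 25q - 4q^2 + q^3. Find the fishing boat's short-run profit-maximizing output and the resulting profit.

Profit = -$200 at q = 4

AVC = 25 - 4q + q^2; min AVC = $21 at q = 2. Since P = $41 ≥ min AVC, the firm produces.
With MC = 25 - 8q + 3q^2, P = MC on the upward-sloping part at q* = 4.
TR = 41·4 = 164. TC = 264 + 100 = 364. Profit = 164 − 364 = -$200.
Shutting down would mean losing the fixed cost of $264, so operating at a loss of $200 is better by $64.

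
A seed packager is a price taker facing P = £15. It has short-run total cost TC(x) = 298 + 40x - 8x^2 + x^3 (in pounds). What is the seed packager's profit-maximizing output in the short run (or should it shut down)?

Shut down

Variable cost is VC = 40x - 8x^2 + x^3, so AVC = VC/x = 40 - 8x + x^2 and MC = dTC/dx = 40 - 16x + 3x^2.
The AVC parabola has its vertex at x = 8/2 = 4, where AVC = 40 - 8·4 + 4^2 = £24.
With P < min AVC (£15 < £24), every unit sold adds to the loss.
The firm minimizes its loss by shutting down and losing only its fixed cost of £298.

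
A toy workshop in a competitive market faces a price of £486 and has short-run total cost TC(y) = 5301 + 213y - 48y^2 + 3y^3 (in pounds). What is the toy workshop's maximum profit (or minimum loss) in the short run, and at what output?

Profit = -£231 at y = 13

AVC = 213 - 48y + 3y^2 has its minimum £21 at y = 8; price £486 clears that bar, so the firm operates.
With MC = 213 - 96y + 9y^2, P = MC on the upward-sloping part at y* = 13.
TR = 486·13 = 6318. TC = 5301 + 1248 = 6549. Profit = 6318 − 6549 = -£231.
That loss of £231 beats the £5301 the firm would lose by shutting down; producing recovers £5070 of fixed cost.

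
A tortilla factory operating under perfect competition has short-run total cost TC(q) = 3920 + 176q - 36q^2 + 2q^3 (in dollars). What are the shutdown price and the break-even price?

Shutdown price = min AVC. AVC = 176 - 36q + 2q^2, with vertex at q = 9 and minimum $14.
ATC = 3920/q + 176 - 36q + 2q^2. Setting dATC/dq = −3920/q^2 − 36 + 4q = 0 gives q = 14 (since 4·14^3 − 36·14^2 = 3920).
min ATC = 3920/14 + 176 − 36·14 + 2·14^2 = $344. That is the break-even price.
Between these two prices the firm operates at a loss; above $344 it earns a profit.

Shutdown price = $14; break-even price = $344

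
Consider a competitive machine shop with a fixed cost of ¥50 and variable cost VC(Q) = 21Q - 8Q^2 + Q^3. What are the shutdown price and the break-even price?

AVC = 21 - 8Q + Q^2; minimized at Q = 4, giving min AVC = ¥5. That is the shutdown price.
ATC = 50/Q + 21 - 8Q + Q^2. Setting dATC/dQ = −50/Q^2 − 8 + 2Q = 0 gives Q = 5 (since 2·5^3 − 8·5^2 = 50).
min ATC = 50/5 + 21 − 8·5 + 5^2 = ¥16. That is the break-even price.
Between these two prices the firm operates at a loss; above ¥16 it earns a profit.

Shutdown price = ¥5; break-even price = ¥16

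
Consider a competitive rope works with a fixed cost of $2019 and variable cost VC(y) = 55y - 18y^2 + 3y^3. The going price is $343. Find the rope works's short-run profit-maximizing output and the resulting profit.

Profit = -$99 at y = 8

AVC = 55 - 18y + 3y^2; min AVC = $28 at y = 3. Since P = $343 ≥ min AVC, the firm produces.
MC = 55 - 36y + 9y^2. Setting P = MC and taking the root on the rising branch gives y* = 8.
TR = 343·8 = 2744. TC = 2019 + 824 = 2843. Profit = 2744 − 2843 = -$99.
Shutting down would mean losing the fixed cost of $2019, so operating at a loss of $99 is better by $1920.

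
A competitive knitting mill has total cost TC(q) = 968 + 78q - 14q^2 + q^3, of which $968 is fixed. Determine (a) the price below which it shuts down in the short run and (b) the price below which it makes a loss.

Shutdown price = $29; break-even price = $133

AVC = 78 - 14q + q^2; minimized at q = 7, giving min AVC = $29. That is the shutdown price.
ATC = 968/q + 78 - 14q + q^2. Setting dATC/dq = −968/q^2 − 14 + 2q = 0 gives q = 11 (since 2·11^3 − 14·11^2 = 968).
min ATC = 968/11 + 78 − 14·11 + 11^2 = $133. That is the break-even price.
For $29 ≤ P < $133 the firm produces at a loss; below $29 it shuts down.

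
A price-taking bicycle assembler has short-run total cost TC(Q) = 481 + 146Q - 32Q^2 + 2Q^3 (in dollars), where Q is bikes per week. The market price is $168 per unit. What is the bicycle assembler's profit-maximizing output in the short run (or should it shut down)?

Produce at Q = 11

Variable cost is VC = 146Q - 32Q^2 + 2Q^3, so AVC = VC/Q = 146 - 32Q + 2Q^2 and MC = dTC/dQ = 146 - 64Q + 6Q^2.
The AVC parabola has its vertex at Q = 32/4 = 8, where AVC = 146 - 32·8 + 2·8^2 = $18.
Because $168 ≥ $18, revenue can cover variable cost; the firm operates.
Solving P = MC: -22 - 64Q + 6Q^2 = 0 ⇒ Q = -1/3 or 11. On the upward-sloping branch, Q* = 11.
Check: AVC at Q = 11 is $36 ≤ P, so revenue covers variable cost.
Profit = P·Q − TC = 168·11 − 877 = $971.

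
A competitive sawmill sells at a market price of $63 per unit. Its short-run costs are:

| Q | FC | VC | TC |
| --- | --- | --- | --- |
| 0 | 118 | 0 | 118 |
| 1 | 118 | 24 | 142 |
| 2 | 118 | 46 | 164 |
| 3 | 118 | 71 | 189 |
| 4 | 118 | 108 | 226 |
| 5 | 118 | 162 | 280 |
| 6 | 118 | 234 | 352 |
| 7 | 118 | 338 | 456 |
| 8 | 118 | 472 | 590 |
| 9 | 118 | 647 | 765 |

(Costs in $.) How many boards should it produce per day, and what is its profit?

Compute π = P·Q − TC at each output: Q=0: -118; Q=1: -79; Q=2: -38; Q=3: 0; Q=4: 26; Q=5: 35; Q=6: 26; Q=7: -15; Q=8: -86; Q=9: -198.
Profit is maximized at Q = 5. AVC there is 162/5 = $32.40 ≤ P, so producing beats shutting down (which would give -$118).

Q = 5; profit = $35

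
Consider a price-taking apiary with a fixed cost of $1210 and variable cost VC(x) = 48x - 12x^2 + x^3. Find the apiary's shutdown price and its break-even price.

Shutdown price = $12; break-even price = $147

Shutdown price = min AVC. AVC = 48 - 12x + x^2, with vertex at x = 6 and minimum $12.
ATC = 1210/x + 48 - 12x + x^2. Setting dATC/dx = −1210/x^2 − 12 + 2x = 0 gives x = 11 (since 2·11^3 − 12·11^2 = 1210).
min ATC = 1210/11 + 48 − 12·11 + 11^2 = $147. That is the break-even price.
For $12 ≤ P < $147 the firm produces at a loss; below $12 it shuts down.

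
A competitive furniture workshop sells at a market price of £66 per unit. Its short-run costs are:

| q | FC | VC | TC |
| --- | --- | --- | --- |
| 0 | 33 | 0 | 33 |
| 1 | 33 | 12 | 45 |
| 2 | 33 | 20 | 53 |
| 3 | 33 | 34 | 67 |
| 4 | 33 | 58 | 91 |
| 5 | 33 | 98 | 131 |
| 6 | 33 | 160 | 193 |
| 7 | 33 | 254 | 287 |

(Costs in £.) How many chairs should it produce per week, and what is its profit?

q = 6; profit = £203

Profit at each row (π = 66q − TC): q=0: -33; q=1: 21; q=2: 79; q=3: 131; q=4: 173; q=5: 199; q=6: 203; q=7: 175.
Profit is maximized at q = 6. AVC there is 160/6 = £26.67 ≤ P, so producing beats shutting down (which would give -£33).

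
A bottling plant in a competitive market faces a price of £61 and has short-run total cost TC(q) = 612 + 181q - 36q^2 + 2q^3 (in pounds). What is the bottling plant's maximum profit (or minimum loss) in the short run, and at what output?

AVC = 181 - 36q + 2q^2; min AVC = £19 at q = 9. Since P = £61 ≥ min AVC, the firm produces.
With MC = 181 - 72q + 6q^2, P = MC on the upward-sloping part at q* = 10.
TR = 61·10 = 610. TC = 612 + 210 = 822. Profit = 610 − 822 = -£212.
That loss of £212 beats the £612 the firm would lose by shutting down; producing recovers £400 of fixed cost.

Profit = -£212 at q = 10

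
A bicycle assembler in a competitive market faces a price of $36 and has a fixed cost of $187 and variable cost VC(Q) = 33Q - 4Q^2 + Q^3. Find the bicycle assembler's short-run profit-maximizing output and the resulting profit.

AVC = 33 - 4Q + Q^2 has its minimum $29 at Q = 2; price $36 clears that bar, so the firm operates.
MC = 33 - 8Q + 3Q^2. Setting P = MC and taking the root on the rising branch gives Q* = 3.
TR = 36·3 = 108. TC = 187 + 90 = 277. Profit = 108 − 277 = -$169.
That loss of $169 beats the $187 the firm would lose by shutting down; producing recovers $18 of fixed cost.

Profit = -$169 at Q = 3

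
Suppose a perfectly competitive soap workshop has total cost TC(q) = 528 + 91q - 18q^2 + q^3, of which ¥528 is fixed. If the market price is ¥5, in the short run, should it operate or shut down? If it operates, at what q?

Shut down

Variable cost is VC = 91q - 18q^2 + q^3, so AVC = VC/q = 91 - 18q + q^2 and MC = dTC/dq = 91 - 36q + 3q^2.
AVC is minimized where dAVC/dq = -18 + 2q = 0, at q = 9; min AVC = 91 - 18·9 + 9^2 = ¥10.
With P < min AVC (¥5 < ¥10), every unit sold adds to the loss.
The firm minimizes its loss by shutting down and losing only its fixed cost of ¥528.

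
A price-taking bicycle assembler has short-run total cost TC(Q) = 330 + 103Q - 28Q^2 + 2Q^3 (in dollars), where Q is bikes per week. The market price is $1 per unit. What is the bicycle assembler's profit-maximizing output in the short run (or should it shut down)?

Variable cost is VC = 103Q - 28Q^2 + 2Q^3, so AVC = VC/Q = 103 - 28Q + 2Q^2 and MC = dTC/dQ = 103 - 56Q + 6Q^2.
The AVC parabola has its vertex at Q = 28/4 = 7, where AVC = 103 - 28·7 + 2·7^2 = $5.
P = $1 lies below min AVC = $5; no output level covers variable cost.
Best response: produce nothing and absorb the $330 fixed cost.

Shut down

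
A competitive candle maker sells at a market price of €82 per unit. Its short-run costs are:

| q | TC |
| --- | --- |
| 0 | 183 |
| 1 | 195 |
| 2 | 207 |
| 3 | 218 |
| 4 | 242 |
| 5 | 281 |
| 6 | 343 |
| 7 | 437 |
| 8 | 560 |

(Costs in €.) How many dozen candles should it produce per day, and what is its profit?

q = 6; profit = €149

Compute π = P·q − TC at each output: q=0: -183; q=1: -113; q=2: -43; q=3: 28; q=4: 86; q=5: 129; q=6: 149; q=7: 137; q=8: 96.
Profit is maximized at q = 6. AVC there is 160/6 = €26.67 ≤ P, so producing beats shutting down (which would give -€183).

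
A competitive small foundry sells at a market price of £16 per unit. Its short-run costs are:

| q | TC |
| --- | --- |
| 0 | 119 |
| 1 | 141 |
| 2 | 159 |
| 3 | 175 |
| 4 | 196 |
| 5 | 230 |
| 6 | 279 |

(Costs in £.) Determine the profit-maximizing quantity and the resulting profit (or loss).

Compute π = P·q − TC at each output: q=0: -119; q=1: -125; q=2: -127; q=3: -127; q=4: -132; q=5: -150; q=6: -183.
Profit is highest at q = 0. Equivalently, the lowest AVC in the table is 56/3 ≈ £18.67 at q = 3, and P = £16 falls below it — price never covers variable cost, so the firm shuts down and loses only its fixed cost.

q = 0 (shut down); profit = -£119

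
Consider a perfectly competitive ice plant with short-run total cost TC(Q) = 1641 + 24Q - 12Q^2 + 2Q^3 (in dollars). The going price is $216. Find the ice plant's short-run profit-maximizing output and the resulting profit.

Profit = -$361 at Q = 8

AVC = 24 - 12Q + 2Q^2 has its minimum $6 at Q = 3; price $216 clears that bar, so the firm operates.
With MC = 24 - 24Q + 6Q^2, P = MC on the upward-sloping part at Q* = 8.
TR = 216·8 = 1728. TC = 1641 + 448 = 2089. Profit = 1728 − 2089 = -$361.
By producing, the firm covers all variable cost plus $1280 of fixed cost; shutting down would lose the full $1641.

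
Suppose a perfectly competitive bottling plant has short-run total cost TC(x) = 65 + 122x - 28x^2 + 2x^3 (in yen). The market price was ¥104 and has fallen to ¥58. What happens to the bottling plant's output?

Output falls from 9 to 8

MC = 122 - 56x + 6x^2; the shutdown threshold is min AVC = ¥24 (at x = 7).
With P = ¥104 above the shutdown price, P = MC gives x = 9.
At P = ¥58 ≥ min AVC, set P = MC: x = 8. The firm stays open but cuts output.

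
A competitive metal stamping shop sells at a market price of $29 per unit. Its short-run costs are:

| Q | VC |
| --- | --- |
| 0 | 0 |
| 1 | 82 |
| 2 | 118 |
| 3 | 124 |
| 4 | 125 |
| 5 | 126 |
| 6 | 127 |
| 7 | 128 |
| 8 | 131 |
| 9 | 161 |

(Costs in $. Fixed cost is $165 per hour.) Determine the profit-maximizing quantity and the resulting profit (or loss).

Tabulate TR − TC: Q=0: -165; Q=1: -218; Q=2: -225; Q=3: -202; Q=4: -174; Q=5: -146; Q=6: -118; Q=7: -90; Q=8: -64; Q=9: -65.
Profit is maximized at Q = 8. AVC there is 131/8 = $16.38 ≤ P, so producing beats shutting down (which would give -$165).

Q = 8; profit = -$64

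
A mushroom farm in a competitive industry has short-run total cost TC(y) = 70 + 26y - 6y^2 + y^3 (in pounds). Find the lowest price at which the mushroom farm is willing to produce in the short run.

£17 per unit

The shutdown price is the minimum of AVC. VC = 26y - 6y^2 + y^3, so AVC = 26 - 6y + y^2.
dAVC/dy = -6 + 2y = 0 gives y = 3. min AVC = 26 - 6·3 + 3^2 = 17.
For P < £17 the firm produces nothing.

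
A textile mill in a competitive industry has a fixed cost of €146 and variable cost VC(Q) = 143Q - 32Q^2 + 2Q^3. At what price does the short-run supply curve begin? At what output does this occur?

Short-run supply begins at min AVC. From VC = 143Q - 32Q^2 + 2Q^3, AVC = 143 - 32Q + 2Q^2.
dAVC/dQ = -32 + 4Q = 0 gives Q = 8. min AVC = 143 - 32·8 + 2·8^2 = 15.
So the shutdown price is €15.

€15 per unit, at Q = 8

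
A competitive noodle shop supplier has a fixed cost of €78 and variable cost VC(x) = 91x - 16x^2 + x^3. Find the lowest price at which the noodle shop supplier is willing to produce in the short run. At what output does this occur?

€27 per unit, at x = 8

Short-run supply begins at min AVC. From VC = 91x - 16x^2 + x^3, AVC = 91 - 16x + x^2.
dAVC/dx = -16 + 2x = 0 gives x = 8. min AVC = 91 - 16·8 + 8^2 = 27.
The firm shuts down for any P below €27.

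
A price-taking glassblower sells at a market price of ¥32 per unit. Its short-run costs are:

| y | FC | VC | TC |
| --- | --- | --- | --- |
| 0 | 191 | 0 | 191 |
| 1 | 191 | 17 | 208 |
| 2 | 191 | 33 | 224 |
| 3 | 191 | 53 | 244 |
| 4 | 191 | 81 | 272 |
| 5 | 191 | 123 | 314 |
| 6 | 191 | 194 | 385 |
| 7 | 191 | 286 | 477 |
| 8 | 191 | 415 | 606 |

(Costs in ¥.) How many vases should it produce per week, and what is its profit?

y = 4; profit = -¥144

Profit at each row (π = 32y − TC): y=0: -191; y=1: -176; y=2: -160; y=3: -148; y=4: -144; y=5: -154; y=6: -193; y=7: -253; y=8: -350.
Profit is maximized at y = 4. AVC there is 81/4 = ¥20.25 ≤ P, so producing beats shutting down (which would give -¥191).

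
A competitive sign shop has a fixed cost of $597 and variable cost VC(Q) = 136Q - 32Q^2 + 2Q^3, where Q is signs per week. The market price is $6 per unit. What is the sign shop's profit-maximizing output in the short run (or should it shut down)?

From TC, MC = TC'(Q) = 136 - 64Q + 6Q^2 and AVC = VC/Q = 136 - 32Q + 2Q^2.
The AVC parabola has its vertex at Q = 32/4 = 8, where AVC = 136 - 32·8 + 2·8^2 = $8.
P = $6 lies below min AVC = $8; no output level covers variable cost.
Best response: produce nothing and absorb the $597 fixed cost.

Shut down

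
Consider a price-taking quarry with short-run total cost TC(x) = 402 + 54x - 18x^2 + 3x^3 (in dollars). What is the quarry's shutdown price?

Short-run supply begins at min AVC. From VC = 54x - 18x^2 + 3x^3, AVC = 54 - 18x + 3x^2.
At the minimum of AVC, MC = AVC. MC = 54 - 36x + 9x^2; setting MC = AVC gives 6x^2 - 18x = 0, so x = 3. min AVC = 27.
So the shutdown price is $27.

$27 per unit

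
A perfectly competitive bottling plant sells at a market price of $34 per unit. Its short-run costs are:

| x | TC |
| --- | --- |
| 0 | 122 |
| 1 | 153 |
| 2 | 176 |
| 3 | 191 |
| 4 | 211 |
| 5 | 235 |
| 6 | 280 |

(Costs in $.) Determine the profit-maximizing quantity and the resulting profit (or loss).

Profit at each row (π = 34x − TC): x=0: -122; x=1: -119; x=2: -108; x=3: -89; x=4: -75; x=5: -65; x=6: -76.
Profit is maximized at x = 5. AVC there is 113/5 = $22.60 ≤ P, so producing beats shutting down (which would give -$122).

x = 5; profit = -$65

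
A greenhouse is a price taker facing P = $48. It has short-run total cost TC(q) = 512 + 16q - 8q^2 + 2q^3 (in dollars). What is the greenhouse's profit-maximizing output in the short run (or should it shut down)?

Produce at q = 4

From TC, MC = TC'(q) = 16 - 16q + 6q^2 and AVC = VC/q = 16 - 8q + 2q^2.
The AVC parabola has its vertex at q = 8/4 = 2, where AVC = 16 - 8·2 + 2·2^2 = $8.
P = $48 exceeds min AVC = $8, so the firm stays open.
P = MC gives -32 - 16q + 6q^2 = 0, with roots -4/3 and 4. Take the larger (rising MC): q* = 4.
Check: AVC at q = 4 is $16 ≤ P, so revenue covers variable cost.
Profit = P·q − TC = 48·4 − 576 = -$384, a loss, but smaller than the $512 fixed cost the firm would lose by shutting down.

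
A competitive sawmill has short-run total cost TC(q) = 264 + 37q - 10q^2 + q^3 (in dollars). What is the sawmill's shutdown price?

Short-run supply begins at min AVC. From VC = 37q - 10q^2 + q^3, AVC = 37 - 10q + q^2.
At the minimum of AVC, MC = AVC. MC = 37 - 20q + 3q^2; setting MC = AVC gives 2q^2 - 10q = 0, so q = 5. min AVC = 12.
For P < $12 the firm produces nothing.

$12 per unit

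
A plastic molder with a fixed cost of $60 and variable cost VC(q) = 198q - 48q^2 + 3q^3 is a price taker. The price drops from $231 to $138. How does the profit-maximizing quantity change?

AVC = 198 - 48q + 3q^2, minimized at q = 8 where min AVC = $6. MC = 198 - 96q + 9q^2.
With P = $231 above the shutdown price, P = MC gives q = 11.
At P = $138 ≥ min AVC, set P = MC: q = 10. The firm stays open but cuts output.

Output falls from 11 to 10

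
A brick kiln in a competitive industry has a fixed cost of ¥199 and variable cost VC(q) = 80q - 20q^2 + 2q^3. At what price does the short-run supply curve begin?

¥30 per unit

Short-run supply begins at min AVC. From VC = 80q - 20q^2 + 2q^3, AVC = 80 - 20q + 2q^2.
dAVC/dq = -20 + 4q = 0 gives q = 5. min AVC = 80 - 20·5 + 2·5^2 = 30.
For P < ¥30 the firm produces nothing.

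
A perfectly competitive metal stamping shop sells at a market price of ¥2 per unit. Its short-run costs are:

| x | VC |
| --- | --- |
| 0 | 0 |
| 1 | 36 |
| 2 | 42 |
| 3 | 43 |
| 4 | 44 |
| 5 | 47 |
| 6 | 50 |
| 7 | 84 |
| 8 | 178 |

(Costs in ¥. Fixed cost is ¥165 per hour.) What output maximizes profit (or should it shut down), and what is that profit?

Compute π = P·x − TC at each output: x=0: -165; x=1: -199; x=2: -203; x=3: -202; x=4: -201; x=5: -202; x=6: -203; x=7: -235; x=8: -327.
Profit is highest at x = 0. Equivalently, the lowest AVC in the table is 50/6 ≈ ¥8.33 at x = 6, and P = ¥2 falls below it — price never covers variable cost, so the firm shuts down and loses only its fixed cost.

x = 0 (shut down); profit = -¥165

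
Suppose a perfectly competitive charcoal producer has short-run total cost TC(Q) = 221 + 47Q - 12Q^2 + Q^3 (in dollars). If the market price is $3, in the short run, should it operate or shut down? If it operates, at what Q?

Shut down

Strip out fixed cost: VC = 47Q - 12Q^2 + Q^3. Then AVC = 47 - 12Q + Q^2 and MC = 47 - 24Q + 3Q^2.
AVC hits its minimum where MC = AVC, at Q = 6, giving min AVC = 47 - 12·6 + 6^2 = $11.
With P < min AVC ($3 < $11), every unit sold adds to the loss.
Best response: produce nothing and absorb the $221 fixed cost.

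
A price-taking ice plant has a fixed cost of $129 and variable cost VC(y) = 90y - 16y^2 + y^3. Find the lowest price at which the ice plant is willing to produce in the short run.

The shutdown price is the minimum of AVC. VC = 90y - 16y^2 + y^3, so AVC = 90 - 16y + y^2.
At the minimum of AVC, MC = AVC. MC = 90 - 32y + 3y^2; setting MC = AVC gives 2y^2 - 16y = 0, so y = 8. min AVC = 26.
The firm shuts down for any P below $26.

$26 per unit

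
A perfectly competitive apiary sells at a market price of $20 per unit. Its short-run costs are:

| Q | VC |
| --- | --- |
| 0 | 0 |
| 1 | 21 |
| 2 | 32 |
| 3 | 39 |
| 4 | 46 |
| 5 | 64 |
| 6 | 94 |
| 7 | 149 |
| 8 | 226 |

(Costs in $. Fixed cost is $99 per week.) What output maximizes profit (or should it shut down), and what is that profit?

Q = 5; profit = -$63

Compute π = P·Q − TC at each output: Q=0: -99; Q=1: -100; Q=2: -91; Q=3: -78; Q=4: -65; Q=5: -63; Q=6: -73; Q=7: -108; Q=8: -165.
Profit is maximized at Q = 5. AVC there is 64/5 = $12.80 ≤ P, so producing beats shutting down (which would give -$99).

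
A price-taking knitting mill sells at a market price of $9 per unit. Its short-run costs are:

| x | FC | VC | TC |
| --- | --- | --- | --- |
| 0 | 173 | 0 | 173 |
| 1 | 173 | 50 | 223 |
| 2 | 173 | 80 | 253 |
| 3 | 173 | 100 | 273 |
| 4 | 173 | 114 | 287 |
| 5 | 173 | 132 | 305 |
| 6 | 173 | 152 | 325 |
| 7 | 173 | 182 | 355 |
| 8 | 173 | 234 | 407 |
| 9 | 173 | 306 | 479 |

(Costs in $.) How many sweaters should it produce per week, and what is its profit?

x = 0 (shut down); profit = -$173

Tabulate TR − TC: x=0: -173; x=1: -214; x=2: -235; x=3: -246; x=4: -251; x=5: -260; x=6: -271; x=7: -292; x=8: -335; x=9: -398.
Profit is highest at x = 0. Equivalently, the lowest AVC in the table is 152/6 ≈ $25.33 at x = 6, and P = $9 falls below it — price never covers variable cost, so the firm shuts down and loses only its fixed cost.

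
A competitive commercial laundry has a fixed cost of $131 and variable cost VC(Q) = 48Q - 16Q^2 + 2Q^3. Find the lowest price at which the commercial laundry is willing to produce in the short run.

Short-run supply begins at min AVC. From VC = 48Q - 16Q^2 + 2Q^3, AVC = 48 - 16Q + 2Q^2.
At the minimum of AVC, MC = AVC. MC = 48 - 32Q + 6Q^2; setting MC = AVC gives 4Q^2 - 16Q = 0, so Q = 4. min AVC = 16.
The firm shuts down for any P below $16.

$16 per unit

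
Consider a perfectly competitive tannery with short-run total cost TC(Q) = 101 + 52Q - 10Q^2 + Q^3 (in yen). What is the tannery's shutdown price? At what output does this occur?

The firm shuts down when price falls below the minimum of average variable cost. AVC = VC/Q = 52 - 10Q + Q^2.
At the minimum of AVC, MC = AVC. MC = 52 - 20Q + 3Q^2; setting MC = AVC gives 2Q^2 - 10Q = 0, so Q = 5. min AVC = 27.
So the shutdown price is ¥27.

¥27 per unit, at Q = 5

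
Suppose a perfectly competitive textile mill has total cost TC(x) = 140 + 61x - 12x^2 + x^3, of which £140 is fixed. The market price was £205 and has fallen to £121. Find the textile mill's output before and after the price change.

MC = 61 - 24x + 3x^2; the shutdown threshold is min AVC = £25 (at x = 6).
With P = £205 above the shutdown price, P = MC gives x = 12.
At P = £121 ≥ min AVC, set P = MC: x = 10. The firm stays open but cuts output.

Output falls from 12 to 10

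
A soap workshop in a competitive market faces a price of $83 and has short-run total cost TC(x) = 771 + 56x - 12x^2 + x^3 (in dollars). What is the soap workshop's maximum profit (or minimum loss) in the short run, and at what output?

Profit = -$285 at x = 9

AVC = 56 - 12x + x^2 has its minimum $20 at x = 6; price $83 clears that bar, so the firm operates.
MC = 56 - 24x + 3x^2. Setting P = MC and taking the root on the rising branch gives x* = 9.
TR = 83·9 = 747. TC = 771 + 261 = 1032. Profit = 747 − 1032 = -$285.
Shutting down would mean losing the fixed cost of $771, so operating at a loss of $285 is better by $486.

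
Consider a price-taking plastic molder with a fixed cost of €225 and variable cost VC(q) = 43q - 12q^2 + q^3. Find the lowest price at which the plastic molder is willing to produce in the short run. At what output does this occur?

€7 per unit, at q = 6

The firm shuts down when price falls below the minimum of average variable cost. AVC = VC/q = 43 - 12q + q^2.
dAVC/dq = -12 + 2q = 0 gives q = 6. min AVC = 43 - 12·6 + 6^2 = 7.
For P < €7 the firm produces nothing.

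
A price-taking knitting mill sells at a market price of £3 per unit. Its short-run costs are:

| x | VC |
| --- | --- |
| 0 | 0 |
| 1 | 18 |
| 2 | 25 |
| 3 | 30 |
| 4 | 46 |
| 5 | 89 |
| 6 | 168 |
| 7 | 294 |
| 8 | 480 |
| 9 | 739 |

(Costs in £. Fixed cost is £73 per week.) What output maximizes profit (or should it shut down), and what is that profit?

x = 0 (shut down); profit = -£73

Tabulate TR − TC: x=0: -73; x=1: -88; x=2: -92; x=3: -94; x=4: -107; x=5: -147; x=6: -223; x=7: -346; x=8: -529; x=9: -785.
Profit is highest at x = 0. Equivalently, the lowest AVC in the table is 30/3 ≈ £10 at x = 3, and P = £3 falls below it — price never covers variable cost, so the firm shuts down and loses only its fixed cost.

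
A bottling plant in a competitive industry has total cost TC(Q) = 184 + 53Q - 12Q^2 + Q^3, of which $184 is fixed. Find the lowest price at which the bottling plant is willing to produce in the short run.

$17 per unit

The shutdown price is the minimum of AVC. VC = 53Q - 12Q^2 + Q^3, so AVC = 53 - 12Q + Q^2.
dAVC/dQ = -12 + 2Q = 0 gives Q = 6. min AVC = 53 - 12·6 + 6^2 = 17.
The firm shuts down for any P below $17.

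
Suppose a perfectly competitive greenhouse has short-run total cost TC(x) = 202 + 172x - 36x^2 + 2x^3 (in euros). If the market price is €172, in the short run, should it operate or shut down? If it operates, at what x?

Strip out fixed cost: VC = 172x - 36x^2 + 2x^3. Then AVC = 172 - 36x + 2x^2 and MC = 172 - 72x + 6x^2.
The AVC parabola has its vertex at x = 36/4 = 9, where AVC = 172 - 36·9 + 2·9^2 = €10.
Because €172 ≥ €10, revenue can cover variable cost; the firm operates.
P = MC gives -72x + 6x^2 = 0, with roots 0 and 12. Take the larger (rising MC): x* = 12.
Check: AVC at x = 12 is €28 ≤ P, so revenue covers variable cost.
Profit = P·x − TC = 172·12 − 538 = €1526.

Produce at x = 12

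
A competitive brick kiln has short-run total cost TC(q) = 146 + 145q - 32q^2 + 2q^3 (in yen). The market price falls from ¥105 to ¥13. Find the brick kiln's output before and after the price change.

Output falls from 10 to 0 (the firm shuts down)

AVC = 145 - 32q + 2q^2, minimized at q = 8 where min AVC = ¥17. MC = 145 - 64q + 6q^2.
With P = ¥105 above the shutdown price, P = MC gives q = 10.
At P = ¥13 < min AVC = ¥17, price no longer covers variable cost at any output, so the firm shuts down: q = 0.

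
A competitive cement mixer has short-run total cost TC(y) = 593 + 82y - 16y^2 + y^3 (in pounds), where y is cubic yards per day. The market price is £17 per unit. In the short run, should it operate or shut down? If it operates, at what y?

Shut down

Variable cost is VC = 82y - 16y^2 + y^3, so AVC = VC/y = 82 - 16y + y^2 and MC = dTC/dy = 82 - 32y + 3y^2.
The AVC parabola has its vertex at y = 16/2 = 8, where AVC = 82 - 16·8 + 8^2 = £18.
With P < min AVC (£17 < £18), every unit sold adds to the loss.
Best response: produce nothing and absorb the £593 fixed cost.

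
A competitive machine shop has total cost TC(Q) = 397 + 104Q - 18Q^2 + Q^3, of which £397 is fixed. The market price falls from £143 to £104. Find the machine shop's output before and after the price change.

Output falls from 13 to 12

MC = 104 - 36Q + 3Q^2; the shutdown threshold is min AVC = £23 (at Q = 9).
At P = £143 ≥ min AVC, set P = MC on the rising branch: Q = 13.
At P = £104 ≥ min AVC, set P = MC: Q = 12. The firm stays open but cuts output.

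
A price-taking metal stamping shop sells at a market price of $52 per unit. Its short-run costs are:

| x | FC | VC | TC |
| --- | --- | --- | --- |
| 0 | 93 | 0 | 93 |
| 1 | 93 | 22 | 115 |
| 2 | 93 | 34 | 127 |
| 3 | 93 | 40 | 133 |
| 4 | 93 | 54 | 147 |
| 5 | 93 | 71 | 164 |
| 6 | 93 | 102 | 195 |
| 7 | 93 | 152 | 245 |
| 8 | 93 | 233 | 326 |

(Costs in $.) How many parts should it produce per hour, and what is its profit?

x = 7; profit = $119

Tabulate TR − TC: x=0: -93; x=1: -63; x=2: -23; x=3: 23; x=4: 61; x=5: 96; x=6: 117; x=7: 119; x=8: 90.
Profit is maximized at x = 7. AVC there is 152/7 = $21.71 ≤ P, so producing beats shutting down (which would give -$93).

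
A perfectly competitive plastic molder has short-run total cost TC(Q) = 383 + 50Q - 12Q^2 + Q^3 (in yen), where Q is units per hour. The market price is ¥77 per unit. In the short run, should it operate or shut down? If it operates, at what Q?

Variable cost is VC = 50Q - 12Q^2 + Q^3, so AVC = VC/Q = 50 - 12Q + Q^2 and MC = dTC/dQ = 50 - 24Q + 3Q^2.
AVC is minimized where dAVC/dQ = -12 + 2Q = 0, at Q = 6; min AVC = 50 - 12·6 + 6^2 = ¥14.
Since P = ¥77 ≥ min AVC = ¥14, price covers variable cost and the firm should produce.
P = MC gives -27 - 24Q + 3Q^2 = 0, with roots -1 and 9. Take the larger (rising MC): Q* = 9.
Check: AVC at Q = 9 is ¥23 ≤ P, so revenue covers variable cost.
Profit = P·Q − TC = 77·9 − 590 = ¥103.

Produce at Q = 9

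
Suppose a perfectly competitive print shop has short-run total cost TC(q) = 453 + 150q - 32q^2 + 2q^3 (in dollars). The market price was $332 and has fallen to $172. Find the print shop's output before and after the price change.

Output falls from 13 to 11

AVC = 150 - 32q + 2q^2, minimized at q = 8 where min AVC = $22. MC = 150 - 64q + 6q^2.
At P = $332 ≥ min AVC, set P = MC on the rising branch: q = 13.
At P = $172 ≥ min AVC, set P = MC: q = 11. The firm stays open but cuts output.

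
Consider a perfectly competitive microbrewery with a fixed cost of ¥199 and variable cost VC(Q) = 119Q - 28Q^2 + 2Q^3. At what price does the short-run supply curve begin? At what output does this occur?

¥21 per unit, at Q = 7

The shutdown price is the minimum of AVC. VC = 119Q - 28Q^2 + 2Q^3, so AVC = 119 - 28Q + 2Q^2.
At the minimum of AVC, MC = AVC. MC = 119 - 56Q + 6Q^2; setting MC = AVC gives 4Q^2 - 28Q = 0, so Q = 7. min AVC = 21.
For P < ¥21 the firm produces nothing.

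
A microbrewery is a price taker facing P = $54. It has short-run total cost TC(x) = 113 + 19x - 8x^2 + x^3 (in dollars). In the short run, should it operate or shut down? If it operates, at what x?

Produce at x = 7

Variable cost is VC = 19x - 8x^2 + x^3, so AVC = VC/x = 19 - 8x + x^2 and MC = dTC/dx = 19 - 16x + 3x^2.
AVC is minimized where dAVC/dx = -8 + 2x = 0, at x = 4; min AVC = 19 - 8·4 + 4^2 = $3.
P = $54 exceeds min AVC = $3, so the firm stays open.
Set P = MC: 54 = 19 - 16x + 3x^2 → -35 - 16x + 3x^2 = 0. The roots are x = -5/3 and x = 7; the profit-maximizing output is on the rising part of MC, so x* = 7.
Check: AVC at x = 7 is $12 ≤ P, so revenue covers variable cost.
Profit = P·x − TC = 54·7 − 197 = $181.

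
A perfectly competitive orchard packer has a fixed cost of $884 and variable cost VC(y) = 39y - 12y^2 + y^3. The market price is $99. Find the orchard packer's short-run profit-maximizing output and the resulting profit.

Profit = -$84 at y = 10

AVC = 39 - 12y + y^2; min AVC = $3 at y = 6. Since P = $99 ≥ min AVC, the firm produces.
MC = 39 - 24y + 3y^2. Setting P = MC and taking the root on the rising branch gives y* = 10.
TR = 99·10 = 990. TC = 884 + 190 = 1074. Profit = 990 − 1074 = -$84.
By producing, the firm covers all variable cost plus $800 of fixed cost; shutting down would lose the full $884.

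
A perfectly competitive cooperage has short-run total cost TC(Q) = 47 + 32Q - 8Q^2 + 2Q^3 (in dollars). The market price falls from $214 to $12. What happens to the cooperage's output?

MC = 32 - 16Q + 6Q^2; the shutdown threshold is min AVC = $24 (at Q = 2).
At P = $214 ≥ min AVC, set P = MC on the rising branch: Q = 7.
At P = $12 < min AVC = $24, price no longer covers variable cost at any output, so the firm shuts down: Q = 0.

Output falls from 7 to 0 (the firm shuts down)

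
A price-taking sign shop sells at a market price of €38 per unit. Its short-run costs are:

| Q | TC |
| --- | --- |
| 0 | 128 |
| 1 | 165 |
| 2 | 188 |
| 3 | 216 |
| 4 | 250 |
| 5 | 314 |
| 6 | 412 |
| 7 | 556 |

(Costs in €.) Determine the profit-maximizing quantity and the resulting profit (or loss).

Profit at each row (π = 38Q − TC): Q=0: -128; Q=1: -127; Q=2: -112; Q=3: -102; Q=4: -98; Q=5: -124; Q=6: -184; Q=7: -290.
Profit is maximized at Q = 4. AVC there is 122/4 = €30.50 ≤ P, so producing beats shutting down (which would give -€128).

Q = 4; profit = -€98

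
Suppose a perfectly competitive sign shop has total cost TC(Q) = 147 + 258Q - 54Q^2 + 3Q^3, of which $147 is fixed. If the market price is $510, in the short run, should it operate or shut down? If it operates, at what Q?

Strip out fixed cost: VC = 258Q - 54Q^2 + 3Q^3. Then AVC = 258 - 54Q + 3Q^2 and MC = 258 - 108Q + 9Q^2.
AVC is minimized where dAVC/dQ = -54 + 6Q = 0, at Q = 9; min AVC = 258 - 54·9 + 3·9^2 = $15.
Since P = $510 ≥ min AVC = $15, price covers variable cost and the firm should produce.
Set P = MC: 510 = 258 - 108Q + 9Q^2 → -252 - 108Q + 9Q^2 = 0. The roots are Q = -2 and Q = 14; the profit-maximizing output is on the rising part of MC, so Q* = 14.
Check: AVC at Q = 14 is $90 ≤ P, so revenue covers variable cost.
Profit = P·Q − TC = 510·14 − 1407 = $5733.

Produce at Q = 14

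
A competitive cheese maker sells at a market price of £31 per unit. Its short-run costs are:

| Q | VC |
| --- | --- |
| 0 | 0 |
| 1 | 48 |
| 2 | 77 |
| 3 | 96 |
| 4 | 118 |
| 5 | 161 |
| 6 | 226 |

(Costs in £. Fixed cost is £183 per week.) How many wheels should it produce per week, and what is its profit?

Tabulate TR − TC: Q=0: -183; Q=1: -200; Q=2: -198; Q=3: -186; Q=4: -177; Q=5: -189; Q=6: -223.
Profit is maximized at Q = 4. AVC there is 118/4 = £29.50 ≤ P, so producing beats shutting down (which would give -£183).

Q = 4; profit = -£177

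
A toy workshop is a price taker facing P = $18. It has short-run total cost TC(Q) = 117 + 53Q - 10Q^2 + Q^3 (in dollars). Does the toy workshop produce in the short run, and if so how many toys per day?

Shut down

Variable cost is VC = 53Q - 10Q^2 + Q^3, so AVC = VC/Q = 53 - 10Q + Q^2 and MC = dTC/dQ = 53 - 20Q + 3Q^2.
The AVC parabola has its vertex at Q = 10/2 = 5, where AVC = 53 - 10·5 + 5^2 = $28.
With P < min AVC ($18 < $28), every unit sold adds to the loss.
The firm minimizes its loss by shutting down and losing only its fixed cost of $117.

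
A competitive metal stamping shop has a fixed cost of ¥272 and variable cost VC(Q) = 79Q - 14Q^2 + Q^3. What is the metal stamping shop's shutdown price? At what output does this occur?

¥30 per unit, at Q = 7

The firm shuts down when price falls below the minimum of average variable cost. AVC = VC/Q = 79 - 14Q + Q^2.
At the minimum of AVC, MC = AVC. MC = 79 - 28Q + 3Q^2; setting MC = AVC gives 2Q^2 - 14Q = 0, so Q = 7. min AVC = 30.
For P < ¥30 the firm produces nothing.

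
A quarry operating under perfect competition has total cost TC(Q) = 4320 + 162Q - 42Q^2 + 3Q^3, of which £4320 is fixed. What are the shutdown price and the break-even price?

Shutdown price = min AVC. AVC = 162 - 42Q + 3Q^2, with vertex at Q = 7 and minimum £15.
ATC = 4320/Q + 162 - 42Q + 3Q^2. Setting dATC/dQ = −4320/Q^2 − 42 + 6Q = 0 gives Q = 12 (since 6·12^3 − 42·12^2 = 4320).
min ATC = 4320/12 + 162 − 42·12 + 3·12^2 = £450. That is the break-even price.
For £15 ≤ P < £450 the firm produces at a loss; below £15 it shuts down.

Shutdown price = £15; break-even price = £450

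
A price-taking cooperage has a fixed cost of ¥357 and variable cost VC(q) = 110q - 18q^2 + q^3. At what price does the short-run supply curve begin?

¥29 per unit

The firm shuts down when price falls below the minimum of average variable cost. AVC = VC/q = 110 - 18q + q^2.
dAVC/dq = -18 + 2q = 0 gives q = 9. min AVC = 110 - 18·9 + 9^2 = 29.
For P < ¥29 the firm produces nothing.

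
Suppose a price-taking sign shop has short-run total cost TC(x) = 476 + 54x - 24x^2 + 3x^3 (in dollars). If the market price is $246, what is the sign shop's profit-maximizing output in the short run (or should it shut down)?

Produce at x = 8

Strip out fixed cost: VC = 54x - 24x^2 + 3x^3. Then AVC = 54 - 24x + 3x^2 and MC = 54 - 48x + 9x^2.
The AVC parabola has its vertex at x = 24/6 = 4, where AVC = 54 - 24·4 + 3·4^2 = $6.
Because $246 ≥ $6, revenue can cover variable cost; the firm operates.
P = MC gives -192 - 48x + 9x^2 = 0, with roots -8/3 and 8. Take the larger (rising MC): x* = 8.
Check: AVC at x = 8 is $54 ≤ P, so revenue covers variable cost.
Profit = P·x − TC = 246·8 − 908 = $1060.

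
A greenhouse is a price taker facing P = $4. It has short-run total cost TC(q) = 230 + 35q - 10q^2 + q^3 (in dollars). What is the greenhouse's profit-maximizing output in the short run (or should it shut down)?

Shut down

Strip out fixed cost: VC = 35q - 10q^2 + q^3. Then AVC = 35 - 10q + q^2 and MC = 35 - 20q + 3q^2.
AVC is minimized where dAVC/dq = -10 + 2q = 0, at q = 5; min AVC = 35 - 10·5 + 5^2 = $10.
P = $4 lies below min AVC = $10; no output level covers variable cost.
Shutting down limits the loss to fixed cost, $230.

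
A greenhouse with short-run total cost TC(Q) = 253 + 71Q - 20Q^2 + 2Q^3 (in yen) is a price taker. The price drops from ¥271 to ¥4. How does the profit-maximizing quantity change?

MC = 71 - 40Q + 6Q^2; the shutdown threshold is min AVC = ¥21 (at Q = 5).
At P = ¥271 ≥ min AVC, set P = MC on the rising branch: Q = 10.
At P = ¥4 < min AVC = ¥21, price no longer covers variable cost at any output, so the firm shuts down: Q = 0.

Output falls from 10 to 0 (the firm shuts down)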